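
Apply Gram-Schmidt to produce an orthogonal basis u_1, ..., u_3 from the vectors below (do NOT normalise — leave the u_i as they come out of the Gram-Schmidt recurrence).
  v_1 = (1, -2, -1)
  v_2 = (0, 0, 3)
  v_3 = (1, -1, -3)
Orthogonal basis:
  u_1 = (1, -2, -1)
  u_2 = (1/2, -1, 5/2)
  u_3 = (2/5, 1/5, 0)

Apply the Gram-Schmidt recurrence
  u_1 = v_1
  u_i = v_i − Σ_{j<i} ((v_i · u_j) / (u_j · u_j)) · u_j.

Step by step this gives:
  u_1 = (1, -2, -1)
  u_2 = (1/2, -1, 5/2)
  u_3 = (2/5, 1/5, 0)

Orthogonality check:
  u_2 · u_1 = 0 (should be 0)
  u_3 · u_1 = 0 (should be 0)
  u_3 · u_2 = 0 (should be 0)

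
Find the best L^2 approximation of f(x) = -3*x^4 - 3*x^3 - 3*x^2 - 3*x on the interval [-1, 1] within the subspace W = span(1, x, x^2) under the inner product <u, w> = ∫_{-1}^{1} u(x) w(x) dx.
g(x) = -39*x^2/7 - 24*x/5 + 9/35

The best approximation g ∈ W is the orthogonal projection of f onto W. Writing g = a_0 + a_1 x + a_2 x^2, the coefficients solve the normal equations G · a = b where
  G_{ij} = <φ_i, φ_j> and b_i = <f, φ_i>, with φ_0 = 1, φ_1 = x, φ_2 = x^2.
G =
  [2, 0, 2/3]
  [0, 2/3, 0]
  [2/3, 0, 2/5],
b = (-16/5, -16/5, -72/35).
Solving gives a_0 = 9/35, a_1 = -24/5, a_2 = -39/7, so
  g(x) = -39*x^2/7 - 24*x/5 + 9/35.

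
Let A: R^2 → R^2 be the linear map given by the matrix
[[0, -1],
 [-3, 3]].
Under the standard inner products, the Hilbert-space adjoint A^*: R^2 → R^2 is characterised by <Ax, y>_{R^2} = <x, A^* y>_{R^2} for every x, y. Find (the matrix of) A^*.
A^* = A^T =
[[0, -3],
 [-1, 3]]

For real matrices with standard dot products, the defining identity <Ax, y> = <x, A^* y> gives (Ax)^T y = x^T (A^*) y, i.e. x^T A^T y = x^T (A^*) y. Since this holds for all x, y, we must have A^* = A^T. Therefore
A^* =
[[0, -3],
 [-1, 3]].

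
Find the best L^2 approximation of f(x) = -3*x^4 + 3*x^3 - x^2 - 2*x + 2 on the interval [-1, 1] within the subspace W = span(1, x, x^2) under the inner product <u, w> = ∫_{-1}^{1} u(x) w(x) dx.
g(x) = -25*x^2/7 - x/5 + 79/35

The best approximation g ∈ W is the orthogonal projection of f onto W. Writing g = a_0 + a_1 x + a_2 x^2, the coefficients solve the normal equations G · a = b where
  G_{ij} = <φ_i, φ_j> and b_i = <f, φ_i>, with φ_0 = 1, φ_1 = x, φ_2 = x^2.
G =
  [2, 0, 2/3]
  [0, 2/3, 0]
  [2/3, 0, 2/5],
b = (32/15, -2/15, 8/105).
Solving gives a_0 = 79/35, a_1 = -1/5, a_2 = -25/7, so
  g(x) = -25*x^2/7 - x/5 + 79/35.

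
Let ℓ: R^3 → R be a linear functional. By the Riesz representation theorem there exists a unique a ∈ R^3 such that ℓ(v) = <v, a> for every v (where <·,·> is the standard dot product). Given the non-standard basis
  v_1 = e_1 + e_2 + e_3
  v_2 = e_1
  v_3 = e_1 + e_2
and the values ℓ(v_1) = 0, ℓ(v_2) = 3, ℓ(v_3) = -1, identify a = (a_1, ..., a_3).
a = (3, -4, 1)

Write a = (a_1, ..., a_3) in the standard basis. For each basis vector v_i, ℓ(v_i) = <v_i, a> is a linear equation in the a_j's. Collect the n equations into a matrix system V a = ℓ, where row i of V is v_i (expressed in the standard basis). Since V is invertible (lower-triangular with 1s on the diagonal, up to permutation), solve by back-substitution:
  V =
[[1, 1, 1],
 [1, 0, 0],
 [1, 1, 0]]
  V a = (0, 3, -1)
Solving gives a = (3, -4, 1).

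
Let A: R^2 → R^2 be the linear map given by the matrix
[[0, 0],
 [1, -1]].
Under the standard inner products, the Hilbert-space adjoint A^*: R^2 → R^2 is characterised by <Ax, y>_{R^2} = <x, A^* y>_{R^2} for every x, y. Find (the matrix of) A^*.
A^* = A^T =
[[0, 1],
 [0, -1]]

For real matrices with standard dot products, the defining identity <Ax, y> = <x, A^* y> gives (Ax)^T y = x^T (A^*) y, i.e. x^T A^T y = x^T (A^*) y. Since this holds for all x, y, we must have A^* = A^T. Therefore
A^* =
[[0, 1],
 [0, -1]].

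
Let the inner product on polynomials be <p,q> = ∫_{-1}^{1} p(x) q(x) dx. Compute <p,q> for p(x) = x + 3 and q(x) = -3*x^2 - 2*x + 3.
<p,q> = 32/3

Expand the product: p(x)·q(x) = -3*x^3 - 11*x^2 - 3*x + 9.
∫_{-1}^{1} of each monomial x^k gives [2/(k+1) if k even, 0 if k odd]. Integrating term-by-term (or equivalently evaluating the antiderivative F(x) = -3*x^4/4 - 11*x^3/3 - 3*x^2/2 + 9*x at the endpoints):
  F(1) − F(−1) = 37/12 − (-91/12) = 32/3.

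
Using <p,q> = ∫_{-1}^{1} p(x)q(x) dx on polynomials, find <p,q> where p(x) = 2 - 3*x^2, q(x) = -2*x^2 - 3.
<p,q> = -94/15

Expand the product: p(x)·q(x) = 6*x^4 + 5*x^2 - 6.
∫_{-1}^{1} of each monomial x^k gives [2/(k+1) if k even, 0 if k odd]. Integrating term-by-term (or equivalently evaluating the antiderivative F(x) = 6*x^5/5 + 5*x^3/3 - 6*x at the endpoints):
  F(1) − F(−1) = -47/15 − (47/15) = -94/15.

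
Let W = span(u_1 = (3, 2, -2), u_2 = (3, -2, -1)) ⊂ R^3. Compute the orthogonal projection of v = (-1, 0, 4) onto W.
proj_W(v) = (-7/3, -2/3, 4/3)

Set up U = [u_1 | ... | u_2] ∈ R^(3×2). The projector onto W = col(U) is P = U (U^T U)^(-1) U^T.
Compute U^T U =
  [17, 7]
  [7, 14],
and U^T v = (-11, -7).
Solve U^T U · c = U^T v for the coefficients: c = (-5/9, -2/9). The projection is proj_W(v) = U c.
Check: (v - proj_W(v)) · u_1 = 0  (should be 0).
Check: (v - proj_W(v)) · u_2 = 0  (should be 0).
Result: proj_W(v) = (-7/3, -2/3, 4/3).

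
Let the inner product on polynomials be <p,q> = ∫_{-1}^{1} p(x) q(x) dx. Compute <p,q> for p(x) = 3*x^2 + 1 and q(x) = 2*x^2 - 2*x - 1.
<p,q> = -4/15

Expand the product: p(x)·q(x) = 6*x^4 - 6*x^3 - x^2 - 2*x - 1.
∫_{-1}^{1} of each monomial x^k gives [2/(k+1) if k even, 0 if k odd]. Integrating term-by-term (or equivalently evaluating the antiderivative F(x) = 6*x^5/5 - 3*x^4/2 - x^3/3 - x^2 - x at the endpoints):
  F(1) − F(−1) = -79/30 − (-71/30) = -4/15.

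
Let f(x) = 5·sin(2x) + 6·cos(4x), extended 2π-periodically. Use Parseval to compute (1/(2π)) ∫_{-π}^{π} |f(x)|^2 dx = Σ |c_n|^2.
Σ |c_n|^2 = 61/2

Expand |f|^2 and use orthogonality of {sin(nx), cos(mx)} on [-π, π]:
  ∫_{-π}^{π} sin(nx)^2 dx = π, ∫ cos(mx)^2 dx = π, and cross terms integrate to 0.
So ∫_{-π}^{π} f(x)^2 dx = 5^2 · π + 6^2 · π = (25 + 36)π.
Divide by 2π: (25 + 36)/2 = 61/2.
By Parseval, this equals Σ |c_n|^2.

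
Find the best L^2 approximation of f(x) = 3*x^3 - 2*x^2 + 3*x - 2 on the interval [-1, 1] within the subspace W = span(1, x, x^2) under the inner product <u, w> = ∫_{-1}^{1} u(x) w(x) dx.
g(x) = -2*x^2 + 24*x/5 - 2

The best approximation g ∈ W is the orthogonal projection of f onto W. Writing g = a_0 + a_1 x + a_2 x^2, the coefficients solve the normal equations G · a = b where
  G_{ij} = <φ_i, φ_j> and b_i = <f, φ_i>, with φ_0 = 1, φ_1 = x, φ_2 = x^2.
G =
  [2, 0, 2/3]
  [0, 2/3, 0]
  [2/3, 0, 2/5],
b = (-16/3, 16/5, -32/15).
Solving gives a_0 = -2, a_1 = 24/5, a_2 = -2, so
  g(x) = -2*x^2 + 24*x/5 - 2.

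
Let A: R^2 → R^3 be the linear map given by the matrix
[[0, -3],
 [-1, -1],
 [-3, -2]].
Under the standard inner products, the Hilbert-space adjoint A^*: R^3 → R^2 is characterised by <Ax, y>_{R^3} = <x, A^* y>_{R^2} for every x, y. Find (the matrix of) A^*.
A^* = A^T =
[[0, -1, -3],
 [-3, -1, -2]]

For real matrices with standard dot products, the defining identity <Ax, y> = <x, A^* y> gives (Ax)^T y = x^T (A^*) y, i.e. x^T A^T y = x^T (A^*) y. Since this holds for all x, y, we must have A^* = A^T. Therefore
A^* =
[[0, -1, -3],
 [-3, -1, -2]].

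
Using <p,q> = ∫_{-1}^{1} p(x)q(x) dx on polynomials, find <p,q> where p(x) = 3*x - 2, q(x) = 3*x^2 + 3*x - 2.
<p,q> = 10

Expand the product: p(x)·q(x) = 9*x^3 + 3*x^2 - 12*x + 4.
∫_{-1}^{1} of each monomial x^k gives [2/(k+1) if k even, 0 if k odd]. Integrating term-by-term (or equivalently evaluating the antiderivative F(x) = 9*x^4/4 + x^3 - 6*x^2 + 4*x at the endpoints):
  F(1) − F(−1) = 5/4 − (-35/4) = 10.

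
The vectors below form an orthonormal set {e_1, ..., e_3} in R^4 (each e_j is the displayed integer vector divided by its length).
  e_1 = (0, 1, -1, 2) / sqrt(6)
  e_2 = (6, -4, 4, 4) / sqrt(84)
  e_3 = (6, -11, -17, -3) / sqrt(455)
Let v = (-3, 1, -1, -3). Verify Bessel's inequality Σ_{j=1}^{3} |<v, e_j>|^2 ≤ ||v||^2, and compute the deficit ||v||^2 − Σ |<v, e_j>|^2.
Σ |<v, e_j>|^2 = 1292/65; ||v||^2 = 20; deficit = 8/65

Write each e_j = u_j / sqrt(<u_j, u_j>) where u_j is the displayed integer vector. Then <v, e_j> = <v, u_j> / sqrt(<u_j, u_j>), so |<v, e_j>|^2 = <v, u_j>^2 / <u_j, u_j>.
Coefficients: <v, e_1> = -4/sqrt(6), <v, e_2> = -38/sqrt(84), <v, e_3> = -3/sqrt(455).
Square and sum: Σ |<v, e_j>|^2 = 1292/65.
Compute ||v||^2 = v·v = 20.
Deficit = 20 − 1292/65 = 8/65 ≥ 0, confirming Bessel's inequality. (The deficit equals ||v − Σ <v,e_j> e_j||^2, the squared distance from v to span{e_j}.)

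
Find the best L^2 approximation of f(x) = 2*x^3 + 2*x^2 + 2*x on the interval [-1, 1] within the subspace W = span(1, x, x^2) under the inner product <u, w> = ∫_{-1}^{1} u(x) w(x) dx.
g(x) = 2*x^2 + 16*x/5

The best approximation g ∈ W is the orthogonal projection of f onto W. Writing g = a_0 + a_1 x + a_2 x^2, the coefficients solve the normal equations G · a = b where
  G_{ij} = <φ_i, φ_j> and b_i = <f, φ_i>, with φ_0 = 1, φ_1 = x, φ_2 = x^2.
G =
  [2, 0, 2/3]
  [0, 2/3, 0]
  [2/3, 0, 2/5],
b = (4/3, 32/15, 4/5).
Solving gives a_0 = 0, a_1 = 16/5, a_2 = 2, so
  g(x) = 2*x^2 + 16*x/5.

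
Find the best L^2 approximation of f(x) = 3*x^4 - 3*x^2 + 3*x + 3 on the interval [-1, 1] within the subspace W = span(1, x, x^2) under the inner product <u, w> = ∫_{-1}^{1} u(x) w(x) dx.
g(x) = -3*x^2/7 + 3*x + 96/35

The best approximation g ∈ W is the orthogonal projection of f onto W. Writing g = a_0 + a_1 x + a_2 x^2, the coefficients solve the normal equations G · a = b where
  G_{ij} = <φ_i, φ_j> and b_i = <f, φ_i>, with φ_0 = 1, φ_1 = x, φ_2 = x^2.
G =
  [2, 0, 2/3]
  [0, 2/3, 0]
  [2/3, 0, 2/5],
b = (26/5, 2, 58/35).
Solving gives a_0 = 96/35, a_1 = 3, a_2 = -3/7, so
  g(x) = -3*x^2/7 + 3*x + 96/35.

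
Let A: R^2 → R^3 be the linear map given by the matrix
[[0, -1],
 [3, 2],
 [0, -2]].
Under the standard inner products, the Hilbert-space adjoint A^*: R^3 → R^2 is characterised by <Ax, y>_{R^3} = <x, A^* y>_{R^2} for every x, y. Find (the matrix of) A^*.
A^* = A^T =
[[0, 3, 0],
 [-1, 2, -2]]

For real matrices with standard dot products, the defining identity <Ax, y> = <x, A^* y> gives (Ax)^T y = x^T (A^*) y, i.e. x^T A^T y = x^T (A^*) y. Since this holds for all x, y, we must have A^* = A^T. Therefore
A^* =
[[0, 3, 0],
 [-1, 2, -2]].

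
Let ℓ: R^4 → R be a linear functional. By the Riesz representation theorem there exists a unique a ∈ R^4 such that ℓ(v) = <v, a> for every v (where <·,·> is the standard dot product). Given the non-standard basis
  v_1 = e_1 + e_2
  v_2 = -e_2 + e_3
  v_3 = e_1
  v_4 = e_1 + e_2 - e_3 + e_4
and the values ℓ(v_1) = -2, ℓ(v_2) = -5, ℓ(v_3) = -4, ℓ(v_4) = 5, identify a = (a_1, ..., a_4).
a = (-4, 2, -3, 4)

Write a = (a_1, ..., a_4) in the standard basis. For each basis vector v_i, ℓ(v_i) = <v_i, a> is a linear equation in the a_j's. Collect the n equations into a matrix system V a = ℓ, where row i of V is v_i (expressed in the standard basis). Since V is invertible (lower-triangular with 1s on the diagonal, up to permutation), solve by back-substitution:
  V =
[[1, 1, 0, 0],
 [0, -1, 1, 0],
 [1, 0, 0, 0],
 [1, 1, -1, 1]]
  V a = (-2, -5, -4, 5)
Solving gives a = (-4, 2, -3, 4).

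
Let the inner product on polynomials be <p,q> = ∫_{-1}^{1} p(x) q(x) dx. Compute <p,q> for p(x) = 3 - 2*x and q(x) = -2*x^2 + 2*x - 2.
<p,q> = -56/3

Expand the product: p(x)·q(x) = 4*x^3 - 10*x^2 + 10*x - 6.
∫_{-1}^{1} of each monomial x^k gives [2/(k+1) if k even, 0 if k odd]. Integrating term-by-term (or equivalently evaluating the antiderivative F(x) = x^4 - 10*x^3/3 + 5*x^2 - 6*x at the endpoints):
  F(1) − F(−1) = -10/3 − (46/3) = -56/3.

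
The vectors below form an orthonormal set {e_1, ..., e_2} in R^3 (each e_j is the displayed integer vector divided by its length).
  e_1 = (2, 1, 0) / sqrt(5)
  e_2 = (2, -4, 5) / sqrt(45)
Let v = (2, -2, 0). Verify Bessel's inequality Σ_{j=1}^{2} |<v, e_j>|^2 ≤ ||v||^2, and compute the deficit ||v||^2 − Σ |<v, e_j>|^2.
Σ |<v, e_j>|^2 = 4; ||v||^2 = 8; deficit = 4

Write each e_j = u_j / sqrt(<u_j, u_j>) where u_j is the displayed integer vector. Then <v, e_j> = <v, u_j> / sqrt(<u_j, u_j>), so |<v, e_j>|^2 = <v, u_j>^2 / <u_j, u_j>.
Coefficients: <v, e_1> = 2/sqrt(5), <v, e_2> = 12/sqrt(45).
Square and sum: Σ |<v, e_j>|^2 = 4.
Compute ||v||^2 = v·v = 8.
Deficit = 8 − 4 = 4 ≥ 0, confirming Bessel's inequality. (The deficit equals ||v − Σ <v,e_j> e_j||^2, the squared distance from v to span{e_j}.)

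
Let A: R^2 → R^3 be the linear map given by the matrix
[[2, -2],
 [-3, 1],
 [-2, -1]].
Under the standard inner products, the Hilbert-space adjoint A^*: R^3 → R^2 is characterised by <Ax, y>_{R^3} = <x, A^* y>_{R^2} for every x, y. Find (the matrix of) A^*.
A^* = A^T =
[[2, -3, -2],
 [-2, 1, -1]]

For real matrices with standard dot products, the defining identity <Ax, y> = <x, A^* y> gives (Ax)^T y = x^T (A^*) y, i.e. x^T A^T y = x^T (A^*) y. Since this holds for all x, y, we must have A^* = A^T. Therefore
A^* =
[[2, -3, -2],
 [-2, 1, -1]].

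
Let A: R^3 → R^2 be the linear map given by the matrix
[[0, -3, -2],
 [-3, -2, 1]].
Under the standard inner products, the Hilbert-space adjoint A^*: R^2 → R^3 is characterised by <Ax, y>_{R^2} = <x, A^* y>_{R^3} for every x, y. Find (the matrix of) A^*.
A^* = A^T =
[[0, -3],
 [-3, -2],
 [-2, 1]]

For real matrices with standard dot products, the defining identity <Ax, y> = <x, A^* y> gives (Ax)^T y = x^T (A^*) y, i.e. x^T A^T y = x^T (A^*) y. Since this holds for all x, y, we must have A^* = A^T. Therefore
A^* =
[[0, -3],
 [-3, -2],
 [-2, 1]].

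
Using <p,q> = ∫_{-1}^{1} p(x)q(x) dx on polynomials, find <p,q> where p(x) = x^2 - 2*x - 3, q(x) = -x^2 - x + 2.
<p,q> = -116/15

Expand the product: p(x)·q(x) = -x^4 + x^3 + 7*x^2 - x - 6.
∫_{-1}^{1} of each monomial x^k gives [2/(k+1) if k even, 0 if k odd]. Integrating term-by-term (or equivalently evaluating the antiderivative F(x) = -x^5/5 + x^4/4 + 7*x^3/3 - x^2/2 - 6*x at the endpoints):
  F(1) − F(−1) = -247/60 − (217/60) = -116/15.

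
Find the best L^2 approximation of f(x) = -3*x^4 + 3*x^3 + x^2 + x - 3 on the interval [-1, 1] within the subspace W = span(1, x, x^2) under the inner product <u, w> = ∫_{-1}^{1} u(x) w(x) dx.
g(x) = -11*x^2/7 + 14*x/5 - 96/35

The best approximation g ∈ W is the orthogonal projection of f onto W. Writing g = a_0 + a_1 x + a_2 x^2, the coefficients solve the normal equations G · a = b where
  G_{ij} = <φ_i, φ_j> and b_i = <f, φ_i>, with φ_0 = 1, φ_1 = x, φ_2 = x^2.
G =
  [2, 0, 2/3]
  [0, 2/3, 0]
  [2/3, 0, 2/5],
b = (-98/15, 28/15, -86/35).
Solving gives a_0 = -96/35, a_1 = 14/5, a_2 = -11/7, so
  g(x) = -11*x^2/7 + 14*x/5 - 96/35.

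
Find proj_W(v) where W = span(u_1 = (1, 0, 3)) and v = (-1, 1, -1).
proj_W(v) = (-2/5, 0, -6/5)

Set up U = [u_1 | ... | u_1] ∈ R^(3×1). The projector onto W = col(U) is P = U (U^T U)^(-1) U^T.
Compute U^T U =
  [10],
and U^T v = (-4).
Solve U^T U · c = U^T v for the coefficients: c = (-2/5). The projection is proj_W(v) = U c.
Check: (v - proj_W(v)) · u_1 = 0  (should be 0).
Result: proj_W(v) = (-2/5, 0, -6/5).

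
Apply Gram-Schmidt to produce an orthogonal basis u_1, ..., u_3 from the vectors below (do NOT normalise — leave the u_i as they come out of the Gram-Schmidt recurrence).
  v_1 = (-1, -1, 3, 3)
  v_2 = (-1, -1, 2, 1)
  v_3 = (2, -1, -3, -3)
Orthogonal basis:
  u_1 = (-1, -1, 3, 3)
  u_2 = (-9/20, -9/20, 7/20, -13/20)
  u_3 = (24/19, -33/19, -6/19, 3/19)

Apply the Gram-Schmidt recurrence
  u_1 = v_1
  u_i = v_i − Σ_{j<i} ((v_i · u_j) / (u_j · u_j)) · u_j.

Step by step this gives:
  u_1 = (-1, -1, 3, 3)
  u_2 = (-9/20, -9/20, 7/20, -13/20)
  u_3 = (24/19, -33/19, -6/19, 3/19)

Orthogonality check:
  u_2 · u_1 = 0 (should be 0)
  u_3 · u_1 = 0 (should be 0)
  u_3 · u_2 = 0 (should be 0)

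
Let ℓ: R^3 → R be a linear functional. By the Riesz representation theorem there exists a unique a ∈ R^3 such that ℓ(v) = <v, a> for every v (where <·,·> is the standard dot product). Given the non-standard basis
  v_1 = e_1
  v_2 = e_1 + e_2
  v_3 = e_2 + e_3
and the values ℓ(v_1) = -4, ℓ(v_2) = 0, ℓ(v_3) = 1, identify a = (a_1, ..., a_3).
a = (-4, 4, -3)

Write a = (a_1, ..., a_3) in the standard basis. For each basis vector v_i, ℓ(v_i) = <v_i, a> is a linear equation in the a_j's. Collect the n equations into a matrix system V a = ℓ, where row i of V is v_i (expressed in the standard basis). Since V is invertible (lower-triangular with 1s on the diagonal, up to permutation), solve by back-substitution:
  V =
[[1, 0, 0],
 [1, 1, 0],
 [0, 1, 1]]
  V a = (-4, 0, 1)
Solving gives a = (-4, 4, -3).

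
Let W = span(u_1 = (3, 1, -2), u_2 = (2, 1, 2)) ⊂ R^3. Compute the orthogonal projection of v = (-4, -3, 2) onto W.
proj_W(v) = (-532/117, -191/117, 218/117)

Set up U = [u_1 | ... | u_2] ∈ R^(3×2). The projector onto W = col(U) is P = U (U^T U)^(-1) U^T.
Compute U^T U =
  [14, 3]
  [3, 9],
and U^T v = (-19, -7).
Solve U^T U · c = U^T v for the coefficients: c = (-50/39, -41/117). The projection is proj_W(v) = U c.
Check: (v - proj_W(v)) · u_1 = 0  (should be 0).
Check: (v - proj_W(v)) · u_2 = 0  (should be 0).
Result: proj_W(v) = (-532/117, -191/117, 218/117).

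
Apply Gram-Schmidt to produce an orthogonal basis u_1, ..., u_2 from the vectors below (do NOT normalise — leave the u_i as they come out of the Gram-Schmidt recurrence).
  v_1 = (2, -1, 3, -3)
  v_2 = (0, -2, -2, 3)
Orthogonal basis:
  u_1 = (2, -1, 3, -3)
  u_2 = (26/23, -59/23, -7/23, 30/23)

Apply the Gram-Schmidt recurrence
  u_1 = v_1
  u_i = v_i − Σ_{j<i} ((v_i · u_j) / (u_j · u_j)) · u_j.

Step by step this gives:
  u_1 = (2, -1, 3, -3)
  u_2 = (26/23, -59/23, -7/23, 30/23)

Orthogonality check:
  u_2 · u_1 = 0 (should be 0)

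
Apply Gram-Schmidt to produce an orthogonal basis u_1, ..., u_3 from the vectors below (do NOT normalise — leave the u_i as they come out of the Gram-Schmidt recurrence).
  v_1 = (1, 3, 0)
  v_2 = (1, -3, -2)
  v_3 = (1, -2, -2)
Orthogonal basis:
  u_1 = (1, 3, 0)
  u_2 = (9/5, -3/5, -2)
  u_3 = (-3/19, 1/19, -3/19)

Apply the Gram-Schmidt recurrence
  u_1 = v_1
  u_i = v_i − Σ_{j<i} ((v_i · u_j) / (u_j · u_j)) · u_j.

Step by step this gives:
  u_1 = (1, 3, 0)
  u_2 = (9/5, -3/5, -2)
  u_3 = (-3/19, 1/19, -3/19)

Orthogonality check:
  u_2 · u_1 = 0 (should be 0)
  u_3 · u_1 = 0 (should be 0)
  u_3 · u_2 = 0 (should be 0)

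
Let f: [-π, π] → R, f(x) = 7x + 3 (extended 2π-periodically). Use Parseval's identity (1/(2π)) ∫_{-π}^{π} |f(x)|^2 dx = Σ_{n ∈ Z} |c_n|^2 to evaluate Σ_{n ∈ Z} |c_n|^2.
Σ |c_n|^2 = 49π^2/3 + 9

Expand and integrate term by term over [-π, π]:
  ∫ (7x)^2 dx = 49·(2π^3/3); ∫ 2·7·(3)·x dx = 0 (odd integrand); ∫ 3^2 dx = 9·2π.
So (1/(2π)) ∫_{-π}^{π} (7x + 3)^2 dx = 49π^2/3 + 9 = 49π^2/3 + 9.
Parseval ⇒ Σ |c_n|^2 = 49π^2/3 + 9.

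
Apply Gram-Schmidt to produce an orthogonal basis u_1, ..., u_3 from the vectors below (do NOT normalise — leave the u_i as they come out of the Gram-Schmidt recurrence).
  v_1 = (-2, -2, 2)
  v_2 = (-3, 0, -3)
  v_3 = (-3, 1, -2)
Orthogonal basis:
  u_1 = (-2, -2, 2)
  u_2 = (-3, 0, -3)
  u_3 = (-1/2, 1, 1/2)

Apply the Gram-Schmidt recurrence
  u_1 = v_1
  u_i = v_i − Σ_{j<i} ((v_i · u_j) / (u_j · u_j)) · u_j.

Step by step this gives:
  u_1 = (-2, -2, 2)
  u_2 = (-3, 0, -3)
  u_3 = (-1/2, 1, 1/2)

Orthogonality check:
  u_2 · u_1 = 0 (should be 0)
  u_3 · u_1 = 0 (should be 0)
  u_3 · u_2 = 0 (should be 0)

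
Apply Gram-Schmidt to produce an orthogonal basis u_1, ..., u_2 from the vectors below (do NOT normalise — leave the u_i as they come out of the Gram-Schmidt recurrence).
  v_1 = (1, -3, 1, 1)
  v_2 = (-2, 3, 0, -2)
Orthogonal basis:
  u_1 = (1, -3, 1, 1)
  u_2 = (-11/12, -1/4, 13/12, -11/12)

Apply the Gram-Schmidt recurrence
  u_1 = v_1
  u_i = v_i − Σ_{j<i} ((v_i · u_j) / (u_j · u_j)) · u_j.

Step by step this gives:
  u_1 = (1, -3, 1, 1)
  u_2 = (-11/12, -1/4, 13/12, -11/12)

Orthogonality check:
  u_2 · u_1 = 0 (should be 0)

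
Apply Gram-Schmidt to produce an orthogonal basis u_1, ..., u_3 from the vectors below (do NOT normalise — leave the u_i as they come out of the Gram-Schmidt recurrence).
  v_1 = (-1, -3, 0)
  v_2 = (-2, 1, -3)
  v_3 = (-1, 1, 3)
Orthogonal basis:
  u_1 = (-1, -3, 0)
  u_2 = (-21/10, 7/10, -3)
  u_3 = (-297/139, 99/139, 231/139)

Apply the Gram-Schmidt recurrence
  u_1 = v_1
  u_i = v_i − Σ_{j<i} ((v_i · u_j) / (u_j · u_j)) · u_j.

Step by step this gives:
  u_1 = (-1, -3, 0)
  u_2 = (-21/10, 7/10, -3)
  u_3 = (-297/139, 99/139, 231/139)

Orthogonality check:
  u_2 · u_1 = 0 (should be 0)
  u_3 · u_1 = 0 (should be 0)
  u_3 · u_2 = 0 (should be 0)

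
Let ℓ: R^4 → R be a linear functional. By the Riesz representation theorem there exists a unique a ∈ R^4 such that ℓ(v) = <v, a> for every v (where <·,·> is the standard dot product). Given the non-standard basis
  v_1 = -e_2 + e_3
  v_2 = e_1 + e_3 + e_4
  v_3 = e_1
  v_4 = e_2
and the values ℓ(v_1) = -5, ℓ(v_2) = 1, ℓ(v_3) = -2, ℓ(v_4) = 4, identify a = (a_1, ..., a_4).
a = (-2, 4, -1, 4)

Write a = (a_1, ..., a_4) in the standard basis. For each basis vector v_i, ℓ(v_i) = <v_i, a> is a linear equation in the a_j's. Collect the n equations into a matrix system V a = ℓ, where row i of V is v_i (expressed in the standard basis). Since V is invertible (lower-triangular with 1s on the diagonal, up to permutation), solve by back-substitution:
  V =
[[0, -1, 1, 0],
 [1, 0, 1, 1],
 [1, 0, 0, 0],
 [0, 1, 0, 0]]
  V a = (-5, 1, -2, 4)
Solving gives a = (-2, 4, -1, 4).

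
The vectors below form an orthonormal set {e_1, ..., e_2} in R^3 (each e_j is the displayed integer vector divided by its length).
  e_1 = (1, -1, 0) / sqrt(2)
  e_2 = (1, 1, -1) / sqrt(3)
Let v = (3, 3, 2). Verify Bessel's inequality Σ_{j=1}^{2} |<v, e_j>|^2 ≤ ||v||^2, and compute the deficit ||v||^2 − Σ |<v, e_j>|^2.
Σ |<v, e_j>|^2 = 16/3; ||v||^2 = 22; deficit = 50/3

Write each e_j = u_j / sqrt(<u_j, u_j>) where u_j is the displayed integer vector. Then <v, e_j> = <v, u_j> / sqrt(<u_j, u_j>), so |<v, e_j>|^2 = <v, u_j>^2 / <u_j, u_j>.
Coefficients: <v, e_1> = 0/sqrt(2), <v, e_2> = 4/sqrt(3).
Square and sum: Σ |<v, e_j>|^2 = 16/3.
Compute ||v||^2 = v·v = 22.
Deficit = 22 − 16/3 = 50/3 ≥ 0, confirming Bessel's inequality. (The deficit equals ||v − Σ <v,e_j> e_j||^2, the squared distance from v to span{e_j}.)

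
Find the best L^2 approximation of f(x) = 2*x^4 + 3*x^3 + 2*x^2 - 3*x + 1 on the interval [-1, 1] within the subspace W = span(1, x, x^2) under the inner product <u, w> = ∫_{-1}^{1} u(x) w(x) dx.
g(x) = 26*x^2/7 - 6*x/5 + 29/35

The best approximation g ∈ W is the orthogonal projection of f onto W. Writing g = a_0 + a_1 x + a_2 x^2, the coefficients solve the normal equations G · a = b where
  G_{ij} = <φ_i, φ_j> and b_i = <f, φ_i>, with φ_0 = 1, φ_1 = x, φ_2 = x^2.
G =
  [2, 0, 2/3]
  [0, 2/3, 0]
  [2/3, 0, 2/5],
b = (62/15, -4/5, 214/105).
Solving gives a_0 = 29/35, a_1 = -6/5, a_2 = 26/7, so
  g(x) = 26*x^2/7 - 6*x/5 + 29/35.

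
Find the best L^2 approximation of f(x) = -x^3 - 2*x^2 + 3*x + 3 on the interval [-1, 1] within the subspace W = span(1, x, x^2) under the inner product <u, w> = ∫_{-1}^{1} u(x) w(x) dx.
g(x) = -2*x^2 + 12*x/5 + 3

The best approximation g ∈ W is the orthogonal projection of f onto W. Writing g = a_0 + a_1 x + a_2 x^2, the coefficients solve the normal equations G · a = b where
  G_{ij} = <φ_i, φ_j> and b_i = <f, φ_i>, with φ_0 = 1, φ_1 = x, φ_2 = x^2.
G =
  [2, 0, 2/3]
  [0, 2/3, 0]
  [2/3, 0, 2/5],
b = (14/3, 8/5, 6/5).
Solving gives a_0 = 3, a_1 = 12/5, a_2 = -2, so
  g(x) = -2*x^2 + 12*x/5 + 3.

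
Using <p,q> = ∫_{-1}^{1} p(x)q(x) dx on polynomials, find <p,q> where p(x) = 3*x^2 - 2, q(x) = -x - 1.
<p,q> = 2

Expand the product: p(x)·q(x) = -3*x^3 - 3*x^2 + 2*x + 2.
∫_{-1}^{1} of each monomial x^k gives [2/(k+1) if k even, 0 if k odd]. Integrating term-by-term (or equivalently evaluating the antiderivative F(x) = -3*x^4/4 - x^3 + x^2 + 2*x at the endpoints):
  F(1) − F(−1) = 5/4 − (-3/4) = 2.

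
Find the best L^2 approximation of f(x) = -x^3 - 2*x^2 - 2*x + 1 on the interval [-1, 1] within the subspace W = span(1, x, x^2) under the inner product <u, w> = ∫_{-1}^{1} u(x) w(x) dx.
g(x) = -2*x^2 - 13*x/5 + 1

The best approximation g ∈ W is the orthogonal projection of f onto W. Writing g = a_0 + a_1 x + a_2 x^2, the coefficients solve the normal equations G · a = b where
  G_{ij} = <φ_i, φ_j> and b_i = <f, φ_i>, with φ_0 = 1, φ_1 = x, φ_2 = x^2.
G =
  [2, 0, 2/3]
  [0, 2/3, 0]
  [2/3, 0, 2/5],
b = (2/3, -26/15, -2/15).
Solving gives a_0 = 1, a_1 = -13/5, a_2 = -2, so
  g(x) = -2*x^2 - 13*x/5 + 1.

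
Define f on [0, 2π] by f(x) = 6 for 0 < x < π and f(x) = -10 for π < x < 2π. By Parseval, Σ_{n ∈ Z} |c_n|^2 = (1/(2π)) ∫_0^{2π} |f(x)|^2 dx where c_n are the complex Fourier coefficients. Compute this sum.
Σ |c_n|^2 = 68

Parseval equates the L^2 energy of f (normalised by 1/(2π)) with the ℓ^2 sum of its Fourier coefficients: (1/(2π)) ∫_0^{2π} |f|^2 = Σ |c_n|^2.
Compute the left side: (1/(2π)) [∫_0^π 6^2 dx + ∫_π^{2π} (-10)^2 dx] = (1/(2π)) · (36π + 100π) = (36 + 100)/2 = 68.
So Σ_{n ∈ Z} |c_n|^2 = 68.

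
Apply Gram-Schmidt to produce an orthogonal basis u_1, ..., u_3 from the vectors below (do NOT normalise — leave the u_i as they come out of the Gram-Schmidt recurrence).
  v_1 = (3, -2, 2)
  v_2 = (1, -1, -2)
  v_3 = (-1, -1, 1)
Orthogonal basis:
  u_1 = (3, -2, 2)
  u_2 = (14/17, -15/17, -36/17)
  u_3 = (-90/101, -120/101, 15/101)

Apply the Gram-Schmidt recurrence
  u_1 = v_1
  u_i = v_i − Σ_{j<i} ((v_i · u_j) / (u_j · u_j)) · u_j.

Step by step this gives:
  u_1 = (3, -2, 2)
  u_2 = (14/17, -15/17, -36/17)
  u_3 = (-90/101, -120/101, 15/101)

Orthogonality check:
  u_2 · u_1 = 0 (should be 0)
  u_3 · u_1 = 0 (should be 0)
  u_3 · u_2 = 0 (should be 0)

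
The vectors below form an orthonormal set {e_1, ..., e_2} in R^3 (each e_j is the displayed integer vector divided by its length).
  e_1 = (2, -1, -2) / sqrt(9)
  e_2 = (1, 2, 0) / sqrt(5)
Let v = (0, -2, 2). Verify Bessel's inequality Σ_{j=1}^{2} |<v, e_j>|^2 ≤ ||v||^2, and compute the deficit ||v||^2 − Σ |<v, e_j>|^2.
Σ |<v, e_j>|^2 = 164/45; ||v||^2 = 8; deficit = 196/45

Write each e_j = u_j / sqrt(<u_j, u_j>) where u_j is the displayed integer vector. Then <v, e_j> = <v, u_j> / sqrt(<u_j, u_j>), so |<v, e_j>|^2 = <v, u_j>^2 / <u_j, u_j>.
Coefficients: <v, e_1> = -2/sqrt(9), <v, e_2> = -4/sqrt(5).
Square and sum: Σ |<v, e_j>|^2 = 164/45.
Compute ||v||^2 = v·v = 8.
Deficit = 8 − 164/45 = 196/45 ≥ 0, confirming Bessel's inequality. (The deficit equals ||v − Σ <v,e_j> e_j||^2, the squared distance from v to span{e_j}.)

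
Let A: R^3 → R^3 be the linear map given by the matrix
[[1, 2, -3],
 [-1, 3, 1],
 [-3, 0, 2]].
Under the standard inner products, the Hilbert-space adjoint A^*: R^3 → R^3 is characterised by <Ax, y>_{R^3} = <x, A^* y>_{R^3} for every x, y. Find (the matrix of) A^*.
A^* = A^T =
[[1, -1, -3],
 [2, 3, 0],
 [-3, 1, 2]]

For real matrices with standard dot products, the defining identity <Ax, y> = <x, A^* y> gives (Ax)^T y = x^T (A^*) y, i.e. x^T A^T y = x^T (A^*) y. Since this holds for all x, y, we must have A^* = A^T. Therefore
A^* =
[[1, -1, -3],
 [2, 3, 0],
 [-3, 1, 2]].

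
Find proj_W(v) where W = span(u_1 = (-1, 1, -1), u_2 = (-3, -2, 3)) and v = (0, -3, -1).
proj_W(v) = (23/62, -24/31, 53/62)

Set up U = [u_1 | ... | u_2] ∈ R^(3×2). The projector onto W = col(U) is P = U (U^T U)^(-1) U^T.
Compute U^T U =
  [3, -2]
  [-2, 22],
and U^T v = (-2, 3).
Solve U^T U · c = U^T v for the coefficients: c = (-19/31, 5/62). The projection is proj_W(v) = U c.
Check: (v - proj_W(v)) · u_1 = 0  (should be 0).
Check: (v - proj_W(v)) · u_2 = 0  (should be 0).
Result: proj_W(v) = (23/62, -24/31, 53/62).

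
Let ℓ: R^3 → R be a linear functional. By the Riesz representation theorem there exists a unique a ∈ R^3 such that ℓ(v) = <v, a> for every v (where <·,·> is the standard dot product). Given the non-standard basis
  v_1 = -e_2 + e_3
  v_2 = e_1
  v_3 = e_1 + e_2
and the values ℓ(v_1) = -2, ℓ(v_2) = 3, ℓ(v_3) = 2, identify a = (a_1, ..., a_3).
a = (3, -1, -3)

Write a = (a_1, ..., a_3) in the standard basis. For each basis vector v_i, ℓ(v_i) = <v_i, a> is a linear equation in the a_j's. Collect the n equations into a matrix system V a = ℓ, where row i of V is v_i (expressed in the standard basis). Since V is invertible (lower-triangular with 1s on the diagonal, up to permutation), solve by back-substitution:
  V =
[[0, -1, 1],
 [1, 0, 0],
 [1, 1, 0]]
  V a = (-2, 3, 2)
Solving gives a = (3, -1, -3).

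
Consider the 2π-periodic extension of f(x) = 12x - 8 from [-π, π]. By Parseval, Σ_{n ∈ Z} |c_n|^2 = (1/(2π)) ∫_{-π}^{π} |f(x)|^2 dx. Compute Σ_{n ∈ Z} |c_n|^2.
Σ |c_n|^2 = 48π^2 + 64

Expand and integrate term by term over [-π, π]:
  ∫ (12x)^2 dx = 144·(2π^3/3); ∫ 2·12·(-8)·x dx = 0 (odd integrand); ∫ (-8)^2 dx = 64·2π.
So (1/(2π)) ∫_{-π}^{π} (12x - 8)^2 dx = 144π^2/3 + 64 = 48π^2 + 64.
Parseval ⇒ Σ |c_n|^2 = 48π^2 + 64.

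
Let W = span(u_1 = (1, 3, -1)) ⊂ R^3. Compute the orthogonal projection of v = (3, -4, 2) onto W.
proj_W(v) = (-1, -3, 1)

Set up U = [u_1 | ... | u_1] ∈ R^(3×1). The projector onto W = col(U) is P = U (U^T U)^(-1) U^T.
Compute U^T U =
  [11],
and U^T v = (-11).
Solve U^T U · c = U^T v for the coefficients: c = (-1). The projection is proj_W(v) = U c.
Check: (v - proj_W(v)) · u_1 = 0  (should be 0).
Result: proj_W(v) = (-1, -3, 1).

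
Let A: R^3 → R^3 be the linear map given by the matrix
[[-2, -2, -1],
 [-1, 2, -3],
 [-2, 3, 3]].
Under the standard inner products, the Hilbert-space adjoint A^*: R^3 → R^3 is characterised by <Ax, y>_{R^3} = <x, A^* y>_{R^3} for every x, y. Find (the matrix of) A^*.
A^* = A^T =
[[-2, -1, -2],
 [-2, 2, 3],
 [-1, -3, 3]]

For real matrices with standard dot products, the defining identity <Ax, y> = <x, A^* y> gives (Ax)^T y = x^T (A^*) y, i.e. x^T A^T y = x^T (A^*) y. Since this holds for all x, y, we must have A^* = A^T. Therefore
A^* =
[[-2, -1, -2],
 [-2, 2, 3],
 [-1, -3, 3]].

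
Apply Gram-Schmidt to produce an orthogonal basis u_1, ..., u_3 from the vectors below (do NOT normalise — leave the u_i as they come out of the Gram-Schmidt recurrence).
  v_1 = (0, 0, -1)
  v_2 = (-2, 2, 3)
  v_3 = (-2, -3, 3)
Orthogonal basis:
  u_1 = (0, 0, -1)
  u_2 = (-2, 2, 0)
  u_3 = (-5/2, -5/2, 0)

Apply the Gram-Schmidt recurrence
  u_1 = v_1
  u_i = v_i − Σ_{j<i} ((v_i · u_j) / (u_j · u_j)) · u_j.

Step by step this gives:
  u_1 = (0, 0, -1)
  u_2 = (-2, 2, 0)
  u_3 = (-5/2, -5/2, 0)

Orthogonality check:
  u_2 · u_1 = 0 (should be 0)
  u_3 · u_1 = 0 (should be 0)
  u_3 · u_2 = 0 (should be 0)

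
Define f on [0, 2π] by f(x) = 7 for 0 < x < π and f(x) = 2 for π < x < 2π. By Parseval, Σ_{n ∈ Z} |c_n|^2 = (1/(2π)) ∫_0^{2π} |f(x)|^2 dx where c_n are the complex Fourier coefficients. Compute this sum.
Σ |c_n|^2 = 53/2

Parseval equates the L^2 energy of f (normalised by 1/(2π)) with the ℓ^2 sum of its Fourier coefficients: (1/(2π)) ∫_0^{2π} |f|^2 = Σ |c_n|^2.
Compute the left side: (1/(2π)) [∫_0^π 7^2 dx + ∫_π^{2π} 2^2 dx] = (1/(2π)) · (49π + 4π) = (49 + 4)/2 = 53/2.
So Σ_{n ∈ Z} |c_n|^2 = 53/2.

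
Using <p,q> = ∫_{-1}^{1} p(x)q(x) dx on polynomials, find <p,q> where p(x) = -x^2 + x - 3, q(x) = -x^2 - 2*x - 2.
<p,q> = 72/5

Expand the product: p(x)·q(x) = x^4 + x^3 + 3*x^2 + 4*x + 6.
∫_{-1}^{1} of each monomial x^k gives [2/(k+1) if k even, 0 if k odd]. Integrating term-by-term (or equivalently evaluating the antiderivative F(x) = x^5/5 + x^4/4 + x^3 + 2*x^2 + 6*x at the endpoints):
  F(1) − F(−1) = 189/20 − (-99/20) = 72/5.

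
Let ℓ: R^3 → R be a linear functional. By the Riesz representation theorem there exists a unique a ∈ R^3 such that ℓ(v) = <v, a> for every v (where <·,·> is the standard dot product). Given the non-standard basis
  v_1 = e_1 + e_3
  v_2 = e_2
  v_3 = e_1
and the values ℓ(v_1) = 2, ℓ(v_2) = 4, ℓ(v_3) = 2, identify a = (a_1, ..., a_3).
a = (2, 4, 0)

Write a = (a_1, ..., a_3) in the standard basis. For each basis vector v_i, ℓ(v_i) = <v_i, a> is a linear equation in the a_j's. Collect the n equations into a matrix system V a = ℓ, where row i of V is v_i (expressed in the standard basis). Since V is invertible (lower-triangular with 1s on the diagonal, up to permutation), solve by back-substitution:
  V =
[[1, 0, 1],
 [0, 1, 0],
 [1, 0, 0]]
  V a = (2, 4, 2)
Solving gives a = (2, 4, 0).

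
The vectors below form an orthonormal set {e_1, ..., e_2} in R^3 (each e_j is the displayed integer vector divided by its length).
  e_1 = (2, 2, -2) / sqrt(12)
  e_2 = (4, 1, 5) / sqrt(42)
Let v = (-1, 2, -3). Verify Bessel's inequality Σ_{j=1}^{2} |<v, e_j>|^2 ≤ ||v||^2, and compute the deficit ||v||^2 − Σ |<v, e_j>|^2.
Σ |<v, e_j>|^2 = 171/14; ||v||^2 = 14; deficit = 25/14

Write each e_j = u_j / sqrt(<u_j, u_j>) where u_j is the displayed integer vector. Then <v, e_j> = <v, u_j> / sqrt(<u_j, u_j>), so |<v, e_j>|^2 = <v, u_j>^2 / <u_j, u_j>.
Coefficients: <v, e_1> = 8/sqrt(12), <v, e_2> = -17/sqrt(42).
Square and sum: Σ |<v, e_j>|^2 = 171/14.
Compute ||v||^2 = v·v = 14.
Deficit = 14 − 171/14 = 25/14 ≥ 0, confirming Bessel's inequality. (The deficit equals ||v − Σ <v,e_j> e_j||^2, the squared distance from v to span{e_j}.)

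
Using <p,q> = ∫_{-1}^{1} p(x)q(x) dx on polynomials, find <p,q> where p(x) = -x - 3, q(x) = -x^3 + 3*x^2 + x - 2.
<p,q> = 86/15

Expand the product: p(x)·q(x) = x^4 - 10*x^2 - x + 6.
∫_{-1}^{1} of each monomial x^k gives [2/(k+1) if k even, 0 if k odd]. Integrating term-by-term (or equivalently evaluating the antiderivative F(x) = x^5/5 - 10*x^3/3 - x^2/2 + 6*x at the endpoints):
  F(1) − F(−1) = 71/30 − (-101/30) = 86/15.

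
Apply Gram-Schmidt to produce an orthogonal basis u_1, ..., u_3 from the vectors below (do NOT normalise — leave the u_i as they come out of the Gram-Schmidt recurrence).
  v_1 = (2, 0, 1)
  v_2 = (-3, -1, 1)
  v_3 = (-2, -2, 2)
Orthogonal basis:
  u_1 = (2, 0, 1)
  u_2 = (-1, -1, 2)
  u_3 = (2/15, -2/3, -4/15)

Apply the Gram-Schmidt recurrence
  u_1 = v_1
  u_i = v_i − Σ_{j<i} ((v_i · u_j) / (u_j · u_j)) · u_j.

Step by step this gives:
  u_1 = (2, 0, 1)
  u_2 = (-1, -1, 2)
  u_3 = (2/15, -2/3, -4/15)

Orthogonality check:
  u_2 · u_1 = 0 (should be 0)
  u_3 · u_1 = 0 (should be 0)
  u_3 · u_2 = 0 (should be 0)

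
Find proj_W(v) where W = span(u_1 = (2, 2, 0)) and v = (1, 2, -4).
proj_W(v) = (3/2, 3/2, 0)

Set up U = [u_1 | ... | u_1] ∈ R^(3×1). The projector onto W = col(U) is P = U (U^T U)^(-1) U^T.
Compute U^T U =
  [8],
and U^T v = (6).
Solve U^T U · c = U^T v for the coefficients: c = (3/4). The projection is proj_W(v) = U c.
Check: (v - proj_W(v)) · u_1 = 0  (should be 0).
Result: proj_W(v) = (3/2, 3/2, 0).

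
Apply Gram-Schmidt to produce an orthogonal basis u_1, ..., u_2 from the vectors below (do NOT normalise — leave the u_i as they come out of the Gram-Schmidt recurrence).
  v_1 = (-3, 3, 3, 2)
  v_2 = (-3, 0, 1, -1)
Orthogonal basis:
  u_1 = (-3, 3, 3, 2)
  u_2 = (-63/31, -30/31, 1/31, -51/31)

Apply the Gram-Schmidt recurrence
  u_1 = v_1
  u_i = v_i − Σ_{j<i} ((v_i · u_j) / (u_j · u_j)) · u_j.

Step by step this gives:
  u_1 = (-3, 3, 3, 2)
  u_2 = (-63/31, -30/31, 1/31, -51/31)

Orthogonality check:
  u_2 · u_1 = 0 (should be 0)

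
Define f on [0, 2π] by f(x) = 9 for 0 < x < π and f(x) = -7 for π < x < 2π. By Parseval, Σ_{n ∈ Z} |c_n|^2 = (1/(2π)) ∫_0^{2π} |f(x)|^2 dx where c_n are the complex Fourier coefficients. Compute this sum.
Σ |c_n|^2 = 65

Parseval equates the L^2 energy of f (normalised by 1/(2π)) with the ℓ^2 sum of its Fourier coefficients: (1/(2π)) ∫_0^{2π} |f|^2 = Σ |c_n|^2.
Compute the left side: (1/(2π)) [∫_0^π 9^2 dx + ∫_π^{2π} (-7)^2 dx] = (1/(2π)) · (81π + 49π) = (81 + 49)/2 = 65.
So Σ_{n ∈ Z} |c_n|^2 = 65.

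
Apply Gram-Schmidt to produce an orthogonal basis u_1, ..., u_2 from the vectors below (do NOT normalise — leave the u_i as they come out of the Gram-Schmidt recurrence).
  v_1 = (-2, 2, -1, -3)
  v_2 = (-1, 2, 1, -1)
Orthogonal basis:
  u_1 = (-2, 2, -1, -3)
  u_2 = (-1/9, 10/9, 13/9, 1/3)

Apply the Gram-Schmidt recurrence
  u_1 = v_1
  u_i = v_i − Σ_{j<i} ((v_i · u_j) / (u_j · u_j)) · u_j.

Step by step this gives:
  u_1 = (-2, 2, -1, -3)
  u_2 = (-1/9, 10/9, 13/9, 1/3)

Orthogonality check:
  u_2 · u_1 = 0 (should be 0)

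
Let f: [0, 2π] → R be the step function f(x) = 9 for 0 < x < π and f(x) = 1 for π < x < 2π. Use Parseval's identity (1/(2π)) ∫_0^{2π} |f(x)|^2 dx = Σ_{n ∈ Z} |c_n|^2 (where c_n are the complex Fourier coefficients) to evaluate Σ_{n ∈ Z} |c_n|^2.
Σ |c_n|^2 = 41

Parseval equates the L^2 energy of f (normalised by 1/(2π)) with the ℓ^2 sum of its Fourier coefficients: (1/(2π)) ∫_0^{2π} |f|^2 = Σ |c_n|^2.
Compute the left side: (1/(2π)) [∫_0^π 9^2 dx + ∫_π^{2π} 1^2 dx] = (1/(2π)) · (81π + 1π) = (81 + 1)/2 = 41.
So Σ_{n ∈ Z} |c_n|^2 = 41.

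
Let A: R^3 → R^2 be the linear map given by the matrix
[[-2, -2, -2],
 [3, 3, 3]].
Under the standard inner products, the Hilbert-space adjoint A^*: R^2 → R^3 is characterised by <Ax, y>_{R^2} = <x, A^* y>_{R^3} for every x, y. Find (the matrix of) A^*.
A^* = A^T =
[[-2, 3],
 [-2, 3],
 [-2, 3]]

For real matrices with standard dot products, the defining identity <Ax, y> = <x, A^* y> gives (Ax)^T y = x^T (A^*) y, i.e. x^T A^T y = x^T (A^*) y. Since this holds for all x, y, we must have A^* = A^T. Therefore
A^* =
[[-2, 3],
 [-2, 3],
 [-2, 3]].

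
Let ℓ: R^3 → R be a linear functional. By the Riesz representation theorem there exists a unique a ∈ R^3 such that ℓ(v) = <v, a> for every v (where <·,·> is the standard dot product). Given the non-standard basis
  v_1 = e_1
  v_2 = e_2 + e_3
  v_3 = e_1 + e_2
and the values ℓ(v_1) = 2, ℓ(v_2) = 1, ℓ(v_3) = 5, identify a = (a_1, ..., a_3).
a = (2, 3, -2)

Write a = (a_1, ..., a_3) in the standard basis. For each basis vector v_i, ℓ(v_i) = <v_i, a> is a linear equation in the a_j's. Collect the n equations into a matrix system V a = ℓ, where row i of V is v_i (expressed in the standard basis). Since V is invertible (lower-triangular with 1s on the diagonal, up to permutation), solve by back-substitution:
  V =
[[1, 0, 0],
 [0, 1, 1],
 [1, 1, 0]]
  V a = (2, 1, 5)
Solving gives a = (2, 3, -2).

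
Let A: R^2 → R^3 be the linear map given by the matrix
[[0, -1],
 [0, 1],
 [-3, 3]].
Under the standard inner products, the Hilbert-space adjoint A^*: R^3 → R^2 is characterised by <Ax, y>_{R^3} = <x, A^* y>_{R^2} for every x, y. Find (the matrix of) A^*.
A^* = A^T =
[[0, 0, -3],
 [-1, 1, 3]]

For real matrices with standard dot products, the defining identity <Ax, y> = <x, A^* y> gives (Ax)^T y = x^T (A^*) y, i.e. x^T A^T y = x^T (A^*) y. Since this holds for all x, y, we must have A^* = A^T. Therefore
A^* =
[[0, 0, -3],
 [-1, 1, 3]].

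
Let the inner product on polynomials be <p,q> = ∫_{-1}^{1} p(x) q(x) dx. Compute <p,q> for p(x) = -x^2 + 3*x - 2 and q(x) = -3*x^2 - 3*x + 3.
<p,q> = -74/5

Expand the product: p(x)·q(x) = 3*x^4 - 6*x^3 - 6*x^2 + 15*x - 6.
∫_{-1}^{1} of each monomial x^k gives [2/(k+1) if k even, 0 if k odd]. Integrating term-by-term (or equivalently evaluating the antiderivative F(x) = 3*x^5/5 - 3*x^4/2 - 2*x^3 + 15*x^2/2 - 6*x at the endpoints):
  F(1) − F(−1) = -7/5 − (67/5) = -74/5.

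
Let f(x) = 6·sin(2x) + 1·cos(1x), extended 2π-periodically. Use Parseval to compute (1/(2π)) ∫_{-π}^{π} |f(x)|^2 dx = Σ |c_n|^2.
Σ |c_n|^2 = 37/2

Expand |f|^2 and use orthogonality of {sin(nx), cos(mx)} on [-π, π]:
  ∫_{-π}^{π} sin(nx)^2 dx = π, ∫ cos(mx)^2 dx = π, and cross terms integrate to 0.
So ∫_{-π}^{π} f(x)^2 dx = 6^2 · π + 1^2 · π = (36 + 1)π.
Divide by 2π: (36 + 1)/2 = 37/2.
By Parseval, this equals Σ |c_n|^2.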